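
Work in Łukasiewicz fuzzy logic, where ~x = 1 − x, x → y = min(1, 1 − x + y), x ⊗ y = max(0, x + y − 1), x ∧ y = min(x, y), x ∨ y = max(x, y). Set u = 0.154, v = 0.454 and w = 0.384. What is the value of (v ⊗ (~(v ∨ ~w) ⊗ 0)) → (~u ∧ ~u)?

1.000

~w = 1 − 0.384 = 0.616
v ∨ ~w = max(0.454, 0.616) = 0.616
~(v ∨ ~w) = 1 − 0.616 = 0.384
~(v ∨ ~w) ⊗ 0 = max(0, 0.384 + 0.000 − 1) = max(0, -0.616) = 0.000
v ⊗ (~(v ∨ ~w) ⊗ 0) = max(0, 0.454 + 0.000 − 1) = max(0, -0.546) = 0.000
~u = 1 − 0.154 = 0.846
~u ∧ ~u = min(0.846, 0.846) = 0.846
(v ⊗ (~(v ∨ ~w) ⊗ 0)) → (~u ∧ ~u) = min(1, 1 − 0.000 + 0.846) = min(1, 1.846) = 1.000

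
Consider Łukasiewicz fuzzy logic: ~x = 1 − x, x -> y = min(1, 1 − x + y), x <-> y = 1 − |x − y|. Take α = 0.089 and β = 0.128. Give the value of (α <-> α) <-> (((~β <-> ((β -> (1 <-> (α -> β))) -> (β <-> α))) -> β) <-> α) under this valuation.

α <-> α = 1 − |0.089 − 0.089| = 1 − 0.000 = 1.000
~β = 1 − 0.128 = 0.872
α -> β = min(1, 1 − 0.089 + 0.128) = min(1, 1.039) = 1.000
1 <-> (α -> β) = 1 − |1.000 − 1.000| = 1 − 0.000 = 1.000
β -> (1 <-> (α -> β)) = min(1, 1 − 0.128 + 1.000) = min(1, 1.872) = 1.000
β <-> α = 1 − |0.128 − 0.089| = 1 − 0.039 = 0.961
(β -> (1 <-> (α -> β))) -> (β <-> α) = min(1, 1 − 1.000 + 0.961) = min(1, 0.961) = 0.961
~β <-> ((β -> (1 <-> (α -> β))) -> (β <-> α)) = 1 − |0.872 − 0.961| = 1 − 0.089 = 0.911
(~β <-> ((β -> (1 <-> (α -> β))) -> (β <-> α))) -> β = min(1, 1 − 0.911 + 0.128) = min(1, 0.217) = 0.217
((~β <-> ((β -> (1 <-> (α -> β))) -> (β <-> α))) -> β) <-> α = 1 − |0.217 − 0.089| = 1 − 0.128 = 0.872
(α <-> α) <-> (((~β <-> ((β -> (1 <-> (α -> β))) -> (β <-> α))) -> β) <-> α) = 1 − |1.000 − 0.872| = 1 − 0.128 = 0.872

0.872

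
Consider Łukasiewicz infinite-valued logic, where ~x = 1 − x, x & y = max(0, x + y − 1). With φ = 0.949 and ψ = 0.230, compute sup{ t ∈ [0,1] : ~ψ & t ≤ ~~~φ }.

~ψ = 1 − 0.230 = 0.770
So the left factor is ~ψ = 0.770.
~φ = 1 − 0.949 = 0.051
~~φ = 1 − 0.051 = 0.949
~~~φ = 1 − 0.949 = 0.051
So the right-hand bound is ~~~φ = 0.051.
The residuum of the Łukasiewicz t-norm gives the supremum: min(1, 1 − 0.770 + 0.051).
1 − 0.770 + 0.051 = 0.281, so t = min(1, 0.281) = 0.281.
Check: 0.770 & 0.281 = max(0, 0.051) = 0.051 ≤ 0.051.

0.281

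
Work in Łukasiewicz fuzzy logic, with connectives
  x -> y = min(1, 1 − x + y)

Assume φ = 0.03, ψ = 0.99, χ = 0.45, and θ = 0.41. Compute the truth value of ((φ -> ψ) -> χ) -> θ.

0.96

φ -> ψ = min(1, 1 − 0.03 + 0.99) = min(1, 1.96) = 1.00
(φ -> ψ) -> χ = min(1, 1 − 1.00 + 0.45) = min(1, 0.45) = 0.45
((φ -> ψ) -> χ) -> θ = min(1, 1 − 0.45 + 0.41) = min(1, 0.96) = 0.96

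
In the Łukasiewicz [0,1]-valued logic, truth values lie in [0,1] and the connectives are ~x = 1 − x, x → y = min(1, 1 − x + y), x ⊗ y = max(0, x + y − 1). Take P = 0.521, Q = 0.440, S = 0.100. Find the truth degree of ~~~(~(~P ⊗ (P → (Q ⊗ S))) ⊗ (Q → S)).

0.340

~P = 1 − 0.521 = 0.479
Q ⊗ S = max(0, 0.440 + 0.100 − 1) = max(0, -0.460) = 0.000
P → (Q ⊗ S) = min(1, 1 − 0.521 + 0.000) = min(1, 0.479) = 0.479
~P ⊗ (P → (Q ⊗ S)) = max(0, 0.479 + 0.479 − 1) = max(0, -0.042) = 0.000
~(~P ⊗ (P → (Q ⊗ S))) = 1 − 0.000 = 1.000
Q → S = min(1, 1 − 0.440 + 0.100) = min(1, 0.660) = 0.660
~(~P ⊗ (P → (Q ⊗ S))) ⊗ (Q → S) = max(0, 1.000 + 0.660 − 1) = max(0, 0.660) = 0.660
~(~(~P ⊗ (P → (Q ⊗ S))) ⊗ (Q → S)) = 1 − 0.660 = 0.340
~~(~(~P ⊗ (P → (Q ⊗ S))) ⊗ (Q → S)) = 1 − 0.340 = 0.660
~~~(~(~P ⊗ (P → (Q ⊗ S))) ⊗ (Q → S)) = 1 − 0.660 = 0.340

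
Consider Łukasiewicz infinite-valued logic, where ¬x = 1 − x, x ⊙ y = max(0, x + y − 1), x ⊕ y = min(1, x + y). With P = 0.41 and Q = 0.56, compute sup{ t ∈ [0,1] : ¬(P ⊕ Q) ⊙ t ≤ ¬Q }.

P ⊕ Q = min(1, 0.41 + 0.56) = min(1, 0.97) = 0.97
¬(P ⊕ Q) = 1 − 0.97 = 0.03
So the left factor is ¬(P ⊕ Q) = 0.03.
¬Q = 1 − 0.56 = 0.44
So the right-hand bound is ¬Q = 0.44.
The residuum of the Łukasiewicz t-norm gives the supremum: min(1, 1 − 0.03 + 0.44).
1 − 0.03 + 0.44 = 1.41, so t = min(1, 1.41) = 1.00.
Check: 0.03 ⊙ 1.00 = max(0, 0.03) = 0.03 ≤ 0.44.

1.00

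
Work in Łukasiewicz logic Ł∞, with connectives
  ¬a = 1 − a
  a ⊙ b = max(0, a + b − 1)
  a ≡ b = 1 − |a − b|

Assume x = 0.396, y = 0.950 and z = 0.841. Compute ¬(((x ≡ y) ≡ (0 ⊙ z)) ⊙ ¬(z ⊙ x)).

0.683

x ≡ y = 1 − |0.396 − 0.950| = 1 − 0.554 = 0.446
0 ⊙ z = max(0, 0.000 + 0.841 − 1) = max(0, -0.159) = 0.000
(x ≡ y) ≡ (0 ⊙ z) = 1 − |0.446 − 0.000| = 1 − 0.446 = 0.554
z ⊙ x = max(0, 0.841 + 0.396 − 1) = max(0, 0.237) = 0.237
¬(z ⊙ x) = 1 − 0.237 = 0.763
((x ≡ y) ≡ (0 ⊙ z)) ⊙ ¬(z ⊙ x) = max(0, 0.554 + 0.763 − 1) = max(0, 0.317) = 0.317
¬(((x ≡ y) ≡ (0 ⊙ z)) ⊙ ¬(z ⊙ x)) = 1 − 0.317 = 0.683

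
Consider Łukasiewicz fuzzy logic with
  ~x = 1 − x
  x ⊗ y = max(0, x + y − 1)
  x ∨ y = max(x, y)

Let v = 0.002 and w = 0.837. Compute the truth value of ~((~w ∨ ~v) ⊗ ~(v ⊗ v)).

~w = 1 − 0.837 = 0.163
~v = 1 − 0.002 = 0.998
~w ∨ ~v = max(0.163, 0.998) = 0.998
v ⊗ v = max(0, 0.002 + 0.002 − 1) = max(0, -0.996) = 0.000
~(v ⊗ v) = 1 − 0.000 = 1.000
(~w ∨ ~v) ⊗ ~(v ⊗ v) = max(0, 0.998 + 1.000 − 1) = max(0, 0.998) = 0.998
~((~w ∨ ~v) ⊗ ~(v ⊗ v)) = 1 − 0.998 = 0.002

0.002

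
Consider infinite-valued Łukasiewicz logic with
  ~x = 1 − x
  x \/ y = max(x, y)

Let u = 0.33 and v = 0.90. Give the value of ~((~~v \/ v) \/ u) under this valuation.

~v = 1 − 0.90 = 0.10
~~v = 1 − 0.10 = 0.90
~~v \/ v = max(0.90, 0.90) = 0.90
(~~v \/ v) \/ u = max(0.90, 0.33) = 0.90
~((~~v \/ v) \/ u) = 1 − 0.90 = 0.10

0.10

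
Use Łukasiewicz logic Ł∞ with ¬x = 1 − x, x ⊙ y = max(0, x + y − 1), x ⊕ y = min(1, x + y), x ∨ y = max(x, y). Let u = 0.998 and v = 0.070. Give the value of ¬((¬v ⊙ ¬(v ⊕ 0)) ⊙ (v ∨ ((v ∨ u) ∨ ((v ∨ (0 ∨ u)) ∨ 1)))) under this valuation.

0.140

¬v = 1 − 0.070 = 0.930
v ⊕ 0 = min(1, 0.070 + 0.000) = min(1, 0.070) = 0.070
¬(v ⊕ 0) = 1 − 0.070 = 0.930
¬v ⊙ ¬(v ⊕ 0) = max(0, 0.930 + 0.930 − 1) = max(0, 0.860) = 0.860
v ∨ u = max(0.070, 0.998) = 0.998
0 ∨ u = max(0.000, 0.998) = 0.998
v ∨ (0 ∨ u) = max(0.070, 0.998) = 0.998
(v ∨ (0 ∨ u)) ∨ 1 = max(0.998, 1.000) = 1.000
(v ∨ u) ∨ ((v ∨ (0 ∨ u)) ∨ 1) = max(0.998, 1.000) = 1.000
v ∨ ((v ∨ u) ∨ ((v ∨ (0 ∨ u)) ∨ 1)) = max(0.070, 1.000) = 1.000
(¬v ⊙ ¬(v ⊕ 0)) ⊙ (v ∨ ((v ∨ u) ∨ ((v ∨ (0 ∨ u)) ∨ 1))) = max(0, 0.860 + 1.000 − 1) = max(0, 0.860) = 0.860
¬((¬v ⊙ ¬(v ⊕ 0)) ⊙ (v ∨ ((v ∨ u) ∨ ((v ∨ (0 ∨ u)) ∨ 1)))) = 1 − 0.860 = 0.140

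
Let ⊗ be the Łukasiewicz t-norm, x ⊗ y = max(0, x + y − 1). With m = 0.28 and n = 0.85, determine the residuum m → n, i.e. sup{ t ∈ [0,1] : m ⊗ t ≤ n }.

1.00

The residuum of the Łukasiewicz t-norm gives the supremum: min(1, 1 − 0.28 + 0.85).
1 − 0.28 + 0.85 = 1.57, so t = min(1, 1.57) = 1.00.
Check: 0.28 ⊗ 1.00 = max(0, 0.28) = 0.28 ≤ 0.85.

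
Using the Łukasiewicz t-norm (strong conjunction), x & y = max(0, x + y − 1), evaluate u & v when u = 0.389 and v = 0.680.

u & v = max(0, 0.389 + 0.680 − 1) = max(0, 0.069) = 0.069
For comparison, the Gödel (minimum) t-norm min(x, y) would give 0.389.

0.069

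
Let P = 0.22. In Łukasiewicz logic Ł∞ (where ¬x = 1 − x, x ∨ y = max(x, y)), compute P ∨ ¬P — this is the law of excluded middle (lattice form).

¬P = 1 − 0.22 = 0.78
P ∨ ¬P = max(0.22, 0.78) = 0.78
(The value 0.78 < 1 shows this instance is not satisfied; not a Ł∞-tautology — its value is max(a, 1−a).)

0.78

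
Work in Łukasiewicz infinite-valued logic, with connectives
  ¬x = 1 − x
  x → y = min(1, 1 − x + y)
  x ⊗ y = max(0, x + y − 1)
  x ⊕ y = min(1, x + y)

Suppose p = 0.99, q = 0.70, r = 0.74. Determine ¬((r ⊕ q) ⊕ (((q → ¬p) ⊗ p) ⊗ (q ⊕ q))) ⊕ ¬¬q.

r ⊕ q = min(1, 0.74 + 0.70) = min(1, 1.44) = 1.00
¬p = 1 − 0.99 = 0.01
q → ¬p = min(1, 1 − 0.70 + 0.01) = min(1, 0.31) = 0.31
(q → ¬p) ⊗ p = max(0, 0.31 + 0.99 − 1) = max(0, 0.30) = 0.30
q ⊕ q = min(1, 0.70 + 0.70) = min(1, 1.40) = 1.00
((q → ¬p) ⊗ p) ⊗ (q ⊕ q) = max(0, 0.30 + 1.00 − 1) = max(0, 0.30) = 0.30
(r ⊕ q) ⊕ (((q → ¬p) ⊗ p) ⊗ (q ⊕ q)) = min(1, 1.00 + 0.30) = min(1, 1.30) = 1.00
¬((r ⊕ q) ⊕ (((q → ¬p) ⊗ p) ⊗ (q ⊕ q))) = 1 − 1.00 = 0.00
¬q = 1 − 0.70 = 0.30
¬¬q = 1 − 0.30 = 0.70
¬((r ⊕ q) ⊕ (((q → ¬p) ⊗ p) ⊗ (q ⊕ q))) ⊕ ¬¬q = min(1, 0.00 + 0.70) = min(1, 0.70) = 0.70

0.70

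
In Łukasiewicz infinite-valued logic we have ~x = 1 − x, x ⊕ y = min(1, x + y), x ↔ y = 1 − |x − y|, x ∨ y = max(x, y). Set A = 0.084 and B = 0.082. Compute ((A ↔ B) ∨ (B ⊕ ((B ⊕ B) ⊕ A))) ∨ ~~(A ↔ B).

A ↔ B = 1 − |0.084 − 0.082| = 1 − 0.002 = 0.998
B ⊕ B = min(1, 0.082 + 0.082) = min(1, 0.164) = 0.164
(B ⊕ B) ⊕ A = min(1, 0.164 + 0.084) = min(1, 0.248) = 0.248
B ⊕ ((B ⊕ B) ⊕ A) = min(1, 0.082 + 0.248) = min(1, 0.330) = 0.330
(A ↔ B) ∨ (B ⊕ ((B ⊕ B) ⊕ A)) = max(0.998, 0.330) = 0.998
~(A ↔ B) = 1 − 0.998 = 0.002
~~(A ↔ B) = 1 − 0.002 = 0.998
((A ↔ B) ∨ (B ⊕ ((B ⊕ B) ⊕ A))) ∨ ~~(A ↔ B) = max(0.998, 0.998) = 0.998

0.998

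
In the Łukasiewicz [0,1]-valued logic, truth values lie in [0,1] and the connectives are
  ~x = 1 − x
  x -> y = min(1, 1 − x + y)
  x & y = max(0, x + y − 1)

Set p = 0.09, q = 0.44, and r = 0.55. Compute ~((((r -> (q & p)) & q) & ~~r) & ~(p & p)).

q & p = max(0, 0.44 + 0.09 − 1) = max(0, -0.47) = 0.00
r -> (q & p) = min(1, 1 − 0.55 + 0.00) = min(1, 0.45) = 0.45
(r -> (q & p)) & q = max(0, 0.45 + 0.44 − 1) = max(0, -0.11) = 0.00
~r = 1 − 0.55 = 0.45
~~r = 1 − 0.45 = 0.55
((r -> (q & p)) & q) & ~~r = max(0, 0.00 + 0.55 − 1) = max(0, -0.45) = 0.00
p & p = max(0, 0.09 + 0.09 − 1) = max(0, -0.82) = 0.00
~(p & p) = 1 − 0.00 = 1.00
(((r -> (q & p)) & q) & ~~r) & ~(p & p) = max(0, 0.00 + 1.00 − 1) = max(0, 0.00) = 0.00
~((((r -> (q & p)) & q) & ~~r) & ~(p & p)) = 1 − 0.00 = 1.00

1.00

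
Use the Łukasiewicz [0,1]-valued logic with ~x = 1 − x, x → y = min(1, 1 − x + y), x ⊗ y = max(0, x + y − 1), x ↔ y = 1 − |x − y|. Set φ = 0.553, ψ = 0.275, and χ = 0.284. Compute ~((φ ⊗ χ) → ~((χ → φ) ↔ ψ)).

φ ⊗ χ = max(0, 0.553 + 0.284 − 1) = max(0, -0.163) = 0.000
χ → φ = min(1, 1 − 0.284 + 0.553) = min(1, 1.269) = 1.000
(χ → φ) ↔ ψ = 1 − |1.000 − 0.275| = 1 − 0.725 = 0.275
~((χ → φ) ↔ ψ) = 1 − 0.275 = 0.725
(φ ⊗ χ) → ~((χ → φ) ↔ ψ) = min(1, 1 − 0.000 + 0.725) = min(1, 1.725) = 1.000
~((φ ⊗ χ) → ~((χ → φ) ↔ ψ)) = 1 − 1.000 = 0.000

0.000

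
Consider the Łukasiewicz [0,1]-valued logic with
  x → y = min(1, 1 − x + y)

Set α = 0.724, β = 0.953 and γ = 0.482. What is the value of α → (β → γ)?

0.805

β → γ = min(1, 1 − 0.953 + 0.482) = min(1, 0.529) = 0.529
α → (β → γ) = min(1, 1 − 0.724 + 0.529) = min(1, 0.805) = 0.805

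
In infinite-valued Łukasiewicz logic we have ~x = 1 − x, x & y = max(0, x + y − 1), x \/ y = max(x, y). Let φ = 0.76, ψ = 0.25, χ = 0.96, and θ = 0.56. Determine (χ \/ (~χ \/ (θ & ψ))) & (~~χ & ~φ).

~χ = 1 − 0.96 = 0.04
θ & ψ = max(0, 0.56 + 0.25 − 1) = max(0, -0.19) = 0.00
~χ \/ (θ & ψ) = max(0.04, 0.00) = 0.04
χ \/ (~χ \/ (θ & ψ)) = max(0.96, 0.04) = 0.96
~~χ = 1 − 0.04 = 0.96
~φ = 1 − 0.76 = 0.24
~~χ & ~φ = max(0, 0.96 + 0.24 − 1) = max(0, 0.20) = 0.20
(χ \/ (~χ \/ (θ & ψ))) & (~~χ & ~φ) = max(0, 0.96 + 0.20 − 1) = max(0, 0.16) = 0.16

0.16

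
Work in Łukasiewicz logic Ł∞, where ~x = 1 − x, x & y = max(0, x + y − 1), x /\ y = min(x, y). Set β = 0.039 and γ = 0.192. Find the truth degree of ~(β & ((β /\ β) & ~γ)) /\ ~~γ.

0.192

β /\ β = min(0.039, 0.039) = 0.039
~γ = 1 − 0.192 = 0.808
(β /\ β) & ~γ = max(0, 0.039 + 0.808 − 1) = max(0, -0.153) = 0.000
β & ((β /\ β) & ~γ) = max(0, 0.039 + 0.000 − 1) = max(0, -0.961) = 0.000
~(β & ((β /\ β) & ~γ)) = 1 − 0.000 = 1.000
~~γ = 1 − 0.808 = 0.192
~(β & ((β /\ β) & ~γ)) /\ ~~γ = min(1.000, 0.192) = 0.192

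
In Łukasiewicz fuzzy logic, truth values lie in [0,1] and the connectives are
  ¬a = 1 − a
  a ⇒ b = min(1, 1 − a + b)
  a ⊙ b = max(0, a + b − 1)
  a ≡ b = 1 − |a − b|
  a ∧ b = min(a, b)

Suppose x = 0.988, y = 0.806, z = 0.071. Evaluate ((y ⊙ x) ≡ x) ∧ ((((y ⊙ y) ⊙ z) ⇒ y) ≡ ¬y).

0.194

y ⊙ x = max(0, 0.806 + 0.988 − 1) = max(0, 0.794) = 0.794
(y ⊙ x) ≡ x = 1 − |0.794 − 0.988| = 1 − 0.194 = 0.806
y ⊙ y = max(0, 0.806 + 0.806 − 1) = max(0, 0.612) = 0.612
(y ⊙ y) ⊙ z = max(0, 0.612 + 0.071 − 1) = max(0, -0.317) = 0.000
((y ⊙ y) ⊙ z) ⇒ y = min(1, 1 − 0.000 + 0.806) = min(1, 1.806) = 1.000
¬y = 1 − 0.806 = 0.194
(((y ⊙ y) ⊙ z) ⇒ y) ≡ ¬y = 1 − |1.000 − 0.194| = 1 − 0.806 = 0.194
((y ⊙ x) ≡ x) ∧ ((((y ⊙ y) ⊙ z) ⇒ y) ≡ ¬y) = min(0.806, 0.194) = 0.194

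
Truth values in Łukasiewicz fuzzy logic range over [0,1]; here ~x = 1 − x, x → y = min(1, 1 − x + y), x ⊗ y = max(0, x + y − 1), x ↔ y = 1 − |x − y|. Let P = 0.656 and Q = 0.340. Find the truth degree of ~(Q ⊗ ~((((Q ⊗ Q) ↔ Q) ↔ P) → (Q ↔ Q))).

Q ⊗ Q = max(0, 0.340 + 0.340 − 1) = max(0, -0.320) = 0.000
(Q ⊗ Q) ↔ Q = 1 − |0.000 − 0.340| = 1 − 0.340 = 0.660
((Q ⊗ Q) ↔ Q) ↔ P = 1 − |0.660 − 0.656| = 1 − 0.004 = 0.996
Q ↔ Q = 1 − |0.340 − 0.340| = 1 − 0.000 = 1.000
(((Q ⊗ Q) ↔ Q) ↔ P) → (Q ↔ Q) = min(1, 1 − 0.996 + 1.000) = min(1, 1.004) = 1.000
~((((Q ⊗ Q) ↔ Q) ↔ P) → (Q ↔ Q)) = 1 − 1.000 = 0.000
Q ⊗ ~((((Q ⊗ Q) ↔ Q) ↔ P) → (Q ↔ Q)) = max(0, 0.340 + 0.000 − 1) = max(0, -0.660) = 0.000
~(Q ⊗ ~((((Q ⊗ Q) ↔ Q) ↔ P) → (Q ↔ Q))) = 1 − 0.000 = 1.000

1.000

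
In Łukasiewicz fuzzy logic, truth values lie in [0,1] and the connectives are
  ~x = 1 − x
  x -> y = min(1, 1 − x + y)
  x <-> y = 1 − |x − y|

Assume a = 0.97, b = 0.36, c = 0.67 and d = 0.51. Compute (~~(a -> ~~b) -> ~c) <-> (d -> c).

~b = 1 − 0.36 = 0.64
~~b = 1 − 0.64 = 0.36
a -> ~~b = min(1, 1 − 0.97 + 0.36) = min(1, 0.39) = 0.39
~(a -> ~~b) = 1 − 0.39 = 0.61
~~(a -> ~~b) = 1 − 0.61 = 0.39
~c = 1 − 0.67 = 0.33
~~(a -> ~~b) -> ~c = min(1, 1 − 0.39 + 0.33) = min(1, 0.94) = 0.94
d -> c = min(1, 1 − 0.51 + 0.67) = min(1, 1.16) = 1.00
(~~(a -> ~~b) -> ~c) <-> (d -> c) = 1 − |0.94 − 1.00| = 1 − 0.06 = 0.94

0.94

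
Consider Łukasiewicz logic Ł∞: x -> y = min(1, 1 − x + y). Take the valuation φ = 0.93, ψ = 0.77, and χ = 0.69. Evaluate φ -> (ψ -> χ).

0.99

ψ -> χ = min(1, 1 − 0.77 + 0.69) = min(1, 0.92) = 0.92
φ -> (ψ -> χ) = min(1, 1 − 0.93 + 0.92) = min(1, 0.99) = 0.99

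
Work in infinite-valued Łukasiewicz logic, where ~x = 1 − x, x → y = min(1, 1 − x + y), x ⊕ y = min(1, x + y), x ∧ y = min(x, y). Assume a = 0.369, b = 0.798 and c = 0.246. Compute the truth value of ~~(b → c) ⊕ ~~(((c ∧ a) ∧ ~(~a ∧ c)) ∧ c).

b → c = min(1, 1 − 0.798 + 0.246) = min(1, 0.448) = 0.448
~(b → c) = 1 − 0.448 = 0.552
~~(b → c) = 1 − 0.552 = 0.448
c ∧ a = min(0.246, 0.369) = 0.246
~a = 1 − 0.369 = 0.631
~a ∧ c = min(0.631, 0.246) = 0.246
~(~a ∧ c) = 1 − 0.246 = 0.754
(c ∧ a) ∧ ~(~a ∧ c) = min(0.246, 0.754) = 0.246
((c ∧ a) ∧ ~(~a ∧ c)) ∧ c = min(0.246, 0.246) = 0.246
~(((c ∧ a) ∧ ~(~a ∧ c)) ∧ c) = 1 − 0.246 = 0.754
~~(((c ∧ a) ∧ ~(~a ∧ c)) ∧ c) = 1 − 0.754 = 0.246
~~(b → c) ⊕ ~~(((c ∧ a) ∧ ~(~a ∧ c)) ∧ c) = min(1, 0.448 + 0.246) = min(1, 0.694) = 0.694

0.694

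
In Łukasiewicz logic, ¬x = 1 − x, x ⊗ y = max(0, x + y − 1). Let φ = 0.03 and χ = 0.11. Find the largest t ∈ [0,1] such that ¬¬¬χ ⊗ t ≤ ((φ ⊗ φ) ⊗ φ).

¬χ = 1 − 0.11 = 0.89
¬¬χ = 1 − 0.89 = 0.11
¬¬¬χ = 1 − 0.11 = 0.89
So the left factor is ¬¬¬χ = 0.89.
φ ⊗ φ = max(0, 0.03 + 0.03 − 1) = max(0, -0.94) = 0.00
(φ ⊗ φ) ⊗ φ = max(0, 0.00 + 0.03 − 1) = max(0, -0.97) = 0.00
So the right-hand bound is (φ ⊗ φ) ⊗ φ = 0.00.
The residuum of the Łukasiewicz t-norm gives the supremum: min(1, 1 − 0.89 + 0.00).
1 − 0.89 + 0.00 = 0.11, so t = min(1, 0.11) = 0.11.
Check: 0.89 ⊗ 0.11 = max(0, 0.00) = 0.00 ≤ 0.00.

0.11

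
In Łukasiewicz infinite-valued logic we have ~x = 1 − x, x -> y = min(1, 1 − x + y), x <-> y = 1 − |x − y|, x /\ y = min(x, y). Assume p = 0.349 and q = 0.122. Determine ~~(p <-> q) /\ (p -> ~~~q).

0.773

p <-> q = 1 − |0.349 − 0.122| = 1 − 0.227 = 0.773
~(p <-> q) = 1 − 0.773 = 0.227
~~(p <-> q) = 1 − 0.227 = 0.773
~q = 1 − 0.122 = 0.878
~~q = 1 − 0.878 = 0.122
~~~q = 1 − 0.122 = 0.878
p -> ~~~q = min(1, 1 − 0.349 + 0.878) = min(1, 1.529) = 1.000
~~(p <-> q) /\ (p -> ~~~q) = min(0.773, 1.000) = 0.773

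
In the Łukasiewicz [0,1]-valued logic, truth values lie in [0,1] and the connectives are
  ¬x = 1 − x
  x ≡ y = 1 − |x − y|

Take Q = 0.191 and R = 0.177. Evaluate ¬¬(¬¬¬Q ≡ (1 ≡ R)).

¬Q = 1 − 0.191 = 0.809
¬¬Q = 1 − 0.809 = 0.191
¬¬¬Q = 1 − 0.191 = 0.809
1 ≡ R = 1 − |1.000 − 0.177| = 1 − 0.823 = 0.177
¬¬¬Q ≡ (1 ≡ R) = 1 − |0.809 − 0.177| = 1 − 0.632 = 0.368
¬(¬¬¬Q ≡ (1 ≡ R)) = 1 − 0.368 = 0.632
¬¬(¬¬¬Q ≡ (1 ≡ R)) = 1 − 0.632 = 0.368

0.368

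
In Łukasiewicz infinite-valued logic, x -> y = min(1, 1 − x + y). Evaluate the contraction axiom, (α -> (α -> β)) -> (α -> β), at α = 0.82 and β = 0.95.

α -> β = min(1, 1 − 0.82 + 0.95) = min(1, 1.13) = 1.00
α -> (α -> β) = min(1, 1 − 0.82 + 1.00) = min(1, 1.18) = 1.00
(α -> (α -> β)) -> (α -> β) = min(1, 1 − 1.00 + 1.00) = min(1, 1.00) = 1.00

1.00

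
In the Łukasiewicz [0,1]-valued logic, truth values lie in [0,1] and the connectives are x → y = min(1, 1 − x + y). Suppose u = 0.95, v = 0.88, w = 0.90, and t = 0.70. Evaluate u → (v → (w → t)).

0.97

w → t = min(1, 1 − 0.90 + 0.70) = min(1, 0.80) = 0.80
v → (w → t) = min(1, 1 − 0.88 + 0.80) = min(1, 0.92) = 0.92
u → (v → (w → t)) = min(1, 1 − 0.95 + 0.92) = min(1, 0.97) = 0.97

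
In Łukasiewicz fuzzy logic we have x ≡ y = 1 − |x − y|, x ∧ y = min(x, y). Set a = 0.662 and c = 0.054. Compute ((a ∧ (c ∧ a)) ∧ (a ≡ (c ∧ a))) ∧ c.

c ∧ a = min(0.054, 0.662) = 0.054
a ∧ (c ∧ a) = min(0.662, 0.054) = 0.054
a ≡ (c ∧ a) = 1 − |0.662 − 0.054| = 1 − 0.608 = 0.392
(a ∧ (c ∧ a)) ∧ (a ≡ (c ∧ a)) = min(0.054, 0.392) = 0.054
((a ∧ (c ∧ a)) ∧ (a ≡ (c ∧ a))) ∧ c = min(0.054, 0.054) = 0.054

0.054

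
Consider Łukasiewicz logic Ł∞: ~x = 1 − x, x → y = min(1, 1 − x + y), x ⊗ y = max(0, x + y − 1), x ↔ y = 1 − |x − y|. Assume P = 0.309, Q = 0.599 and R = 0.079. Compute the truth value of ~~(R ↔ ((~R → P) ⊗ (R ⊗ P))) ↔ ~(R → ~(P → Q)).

0.158

~R = 1 − 0.079 = 0.921
~R → P = min(1, 1 − 0.921 + 0.309) = min(1, 0.388) = 0.388
R ⊗ P = max(0, 0.079 + 0.309 − 1) = max(0, -0.612) = 0.000
(~R → P) ⊗ (R ⊗ P) = max(0, 0.388 + 0.000 − 1) = max(0, -0.612) = 0.000
R ↔ ((~R → P) ⊗ (R ⊗ P)) = 1 − |0.079 − 0.000| = 1 − 0.079 = 0.921
~(R ↔ ((~R → P) ⊗ (R ⊗ P))) = 1 − 0.921 = 0.079
~~(R ↔ ((~R → P) ⊗ (R ⊗ P))) = 1 − 0.079 = 0.921
P → Q = min(1, 1 − 0.309 + 0.599) = min(1, 1.290) = 1.000
~(P → Q) = 1 − 1.000 = 0.000
R → ~(P → Q) = min(1, 1 − 0.079 + 0.000) = min(1, 0.921) = 0.921
~(R → ~(P → Q)) = 1 − 0.921 = 0.079
~~(R ↔ ((~R → P) ⊗ (R ⊗ P))) ↔ ~(R → ~(P → Q)) = 1 − |0.921 − 0.079| = 1 − 0.842 = 0.158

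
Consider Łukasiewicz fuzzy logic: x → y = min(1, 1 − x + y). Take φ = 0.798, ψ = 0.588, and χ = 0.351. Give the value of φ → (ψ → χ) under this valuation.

ψ → χ = min(1, 1 − 0.588 + 0.351) = min(1, 0.763) = 0.763
φ → (ψ → χ) = min(1, 1 − 0.798 + 0.763) = min(1, 0.965) = 0.965

0.965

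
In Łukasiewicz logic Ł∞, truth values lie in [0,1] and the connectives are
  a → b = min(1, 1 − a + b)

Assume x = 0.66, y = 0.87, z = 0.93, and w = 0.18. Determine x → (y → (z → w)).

z → w = min(1, 1 − 0.93 + 0.18) = min(1, 0.25) = 0.25
y → (z → w) = min(1, 1 − 0.87 + 0.25) = min(1, 0.38) = 0.38
x → (y → (z → w)) = min(1, 1 − 0.66 + 0.38) = min(1, 0.72) = 0.72

0.72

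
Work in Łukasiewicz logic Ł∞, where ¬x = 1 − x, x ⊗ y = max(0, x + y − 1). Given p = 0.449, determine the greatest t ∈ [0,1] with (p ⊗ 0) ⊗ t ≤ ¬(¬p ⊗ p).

p ⊗ 0 = max(0, 0.449 + 0.000 − 1) = max(0, -0.551) = 0.000
So the left factor is p ⊗ 0 = 0.000.
¬p = 1 − 0.449 = 0.551
¬p ⊗ p = max(0, 0.551 + 0.449 − 1) = max(0, 0.000) = 0.000
¬(¬p ⊗ p) = 1 − 0.000 = 1.000
So the right-hand bound is ¬(¬p ⊗ p) = 1.000.
The residuum of the Łukasiewicz t-norm gives the supremum: min(1, 1 − 0.000 + 1.000).
1 − 0.000 + 1.000 = 2.000, so t = min(1, 2.000) = 1.000.
Check: 0.000 ⊗ 1.000 = max(0, 0.000) = 0.000 ≤ 1.000.

1.000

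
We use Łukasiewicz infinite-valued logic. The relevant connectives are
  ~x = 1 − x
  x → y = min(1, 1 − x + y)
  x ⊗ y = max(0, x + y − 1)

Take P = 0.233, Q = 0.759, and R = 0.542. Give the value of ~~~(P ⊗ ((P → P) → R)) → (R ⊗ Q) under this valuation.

0.301

P → P = min(1, 1 − 0.233 + 0.233) = min(1, 1.000) = 1.000
(P → P) → R = min(1, 1 − 1.000 + 0.542) = min(1, 0.542) = 0.542
P ⊗ ((P → P) → R) = max(0, 0.233 + 0.542 − 1) = max(0, -0.225) = 0.000
~(P ⊗ ((P → P) → R)) = 1 − 0.000 = 1.000
~~(P ⊗ ((P → P) → R)) = 1 − 1.000 = 0.000
~~~(P ⊗ ((P → P) → R)) = 1 − 0.000 = 1.000
R ⊗ Q = max(0, 0.542 + 0.759 − 1) = max(0, 0.301) = 0.301
~~~(P ⊗ ((P → P) → R)) → (R ⊗ Q) = min(1, 1 − 1.000 + 0.301) = min(1, 0.301) = 0.301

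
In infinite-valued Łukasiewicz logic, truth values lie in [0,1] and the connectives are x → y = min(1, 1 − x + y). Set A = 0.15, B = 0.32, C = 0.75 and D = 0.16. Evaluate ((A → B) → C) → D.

A → B = min(1, 1 − 0.15 + 0.32) = min(1, 1.17) = 1.00
(A → B) → C = min(1, 1 − 1.00 + 0.75) = min(1, 0.75) = 0.75
((A → B) → C) → D = min(1, 1 − 0.75 + 0.16) = min(1, 0.41) = 0.41

0.41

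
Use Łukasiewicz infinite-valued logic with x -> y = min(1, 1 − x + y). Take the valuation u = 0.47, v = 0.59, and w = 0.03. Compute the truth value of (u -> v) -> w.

0.03

u -> v = min(1, 1 − 0.47 + 0.59) = min(1, 1.12) = 1.00
(u -> v) -> w = min(1, 1 − 1.00 + 0.03) = min(1, 0.03) = 0.03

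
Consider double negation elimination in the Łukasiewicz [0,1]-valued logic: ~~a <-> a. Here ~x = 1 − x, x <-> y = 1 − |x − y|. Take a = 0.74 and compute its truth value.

~a = 1 − 0.74 = 0.26
~~a = 1 − 0.26 = 0.74
~~a <-> a = 1 − |0.74 − 0.74| = 1 − 0.00 = 1.00
(As expected: always 1 in Ł∞ since negation is involutive.)

1.00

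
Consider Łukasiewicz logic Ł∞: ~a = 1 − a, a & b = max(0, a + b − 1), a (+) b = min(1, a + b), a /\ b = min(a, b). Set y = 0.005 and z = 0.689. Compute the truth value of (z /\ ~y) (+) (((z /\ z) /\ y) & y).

~y = 1 − 0.005 = 0.995
z /\ ~y = min(0.689, 0.995) = 0.689
z /\ z = min(0.689, 0.689) = 0.689
(z /\ z) /\ y = min(0.689, 0.005) = 0.005
((z /\ z) /\ y) & y = max(0, 0.005 + 0.005 − 1) = max(0, -0.990) = 0.000
(z /\ ~y) (+) (((z /\ z) /\ y) & y) = min(1, 0.689 + 0.000) = min(1, 0.689) = 0.689

0.689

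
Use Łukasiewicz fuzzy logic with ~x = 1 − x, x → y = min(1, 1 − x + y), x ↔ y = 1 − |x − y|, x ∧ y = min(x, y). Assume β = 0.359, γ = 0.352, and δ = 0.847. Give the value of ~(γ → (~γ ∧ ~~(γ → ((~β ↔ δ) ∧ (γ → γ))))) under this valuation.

~γ = 1 − 0.352 = 0.648
~β = 1 − 0.359 = 0.641
~β ↔ δ = 1 − |0.641 − 0.847| = 1 − 0.206 = 0.794
γ → γ = min(1, 1 − 0.352 + 0.352) = min(1, 1.000) = 1.000
(~β ↔ δ) ∧ (γ → γ) = min(0.794, 1.000) = 0.794
γ → ((~β ↔ δ) ∧ (γ → γ)) = min(1, 1 − 0.352 + 0.794) = min(1, 1.442) = 1.000
~(γ → ((~β ↔ δ) ∧ (γ → γ))) = 1 − 1.000 = 0.000
~~(γ → ((~β ↔ δ) ∧ (γ → γ))) = 1 − 0.000 = 1.000
~γ ∧ ~~(γ → ((~β ↔ δ) ∧ (γ → γ))) = min(0.648, 1.000) = 0.648
γ → (~γ ∧ ~~(γ → ((~β ↔ δ) ∧ (γ → γ)))) = min(1, 1 − 0.352 + 0.648) = min(1, 1.296) = 1.000
~(γ → (~γ ∧ ~~(γ → ((~β ↔ δ) ∧ (γ → γ))))) = 1 − 1.000 = 0.000

0.000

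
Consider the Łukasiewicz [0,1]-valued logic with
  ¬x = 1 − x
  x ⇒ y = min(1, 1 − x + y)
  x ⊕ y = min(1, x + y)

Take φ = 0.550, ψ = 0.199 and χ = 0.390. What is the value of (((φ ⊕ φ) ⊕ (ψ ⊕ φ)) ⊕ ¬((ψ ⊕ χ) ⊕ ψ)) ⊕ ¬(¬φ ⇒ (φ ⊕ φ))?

1.000

φ ⊕ φ = min(1, 0.550 + 0.550) = min(1, 1.100) = 1.000
ψ ⊕ φ = min(1, 0.199 + 0.550) = min(1, 0.749) = 0.749
(φ ⊕ φ) ⊕ (ψ ⊕ φ) = min(1, 1.000 + 0.749) = min(1, 1.749) = 1.000
ψ ⊕ χ = min(1, 0.199 + 0.390) = min(1, 0.589) = 0.589
(ψ ⊕ χ) ⊕ ψ = min(1, 0.589 + 0.199) = min(1, 0.788) = 0.788
¬((ψ ⊕ χ) ⊕ ψ) = 1 − 0.788 = 0.212
((φ ⊕ φ) ⊕ (ψ ⊕ φ)) ⊕ ¬((ψ ⊕ χ) ⊕ ψ) = min(1, 1.000 + 0.212) = min(1, 1.212) = 1.000
¬φ = 1 − 0.550 = 0.450
¬φ ⇒ (φ ⊕ φ) = min(1, 1 − 0.450 + 1.000) = min(1, 1.550) = 1.000
¬(¬φ ⇒ (φ ⊕ φ)) = 1 − 1.000 = 0.000
(((φ ⊕ φ) ⊕ (ψ ⊕ φ)) ⊕ ¬((ψ ⊕ χ) ⊕ ψ)) ⊕ ¬(¬φ ⇒ (φ ⊕ φ)) = min(1, 1.000 + 0.000) = min(1, 1.000) = 1.000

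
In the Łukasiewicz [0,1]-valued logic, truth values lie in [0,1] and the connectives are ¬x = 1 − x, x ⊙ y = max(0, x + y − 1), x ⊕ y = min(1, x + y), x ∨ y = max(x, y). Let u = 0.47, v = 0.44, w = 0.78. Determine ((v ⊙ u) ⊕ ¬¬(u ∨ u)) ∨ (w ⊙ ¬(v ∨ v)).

0.47

v ⊙ u = max(0, 0.44 + 0.47 − 1) = max(0, -0.09) = 0.00
u ∨ u = max(0.47, 0.47) = 0.47
¬(u ∨ u) = 1 − 0.47 = 0.53
¬¬(u ∨ u) = 1 − 0.53 = 0.47
(v ⊙ u) ⊕ ¬¬(u ∨ u) = min(1, 0.00 + 0.47) = min(1, 0.47) = 0.47
v ∨ v = max(0.44, 0.44) = 0.44
¬(v ∨ v) = 1 − 0.44 = 0.56
w ⊙ ¬(v ∨ v) = max(0, 0.78 + 0.56 − 1) = max(0, 0.34) = 0.34
((v ⊙ u) ⊕ ¬¬(u ∨ u)) ∨ (w ⊙ ¬(v ∨ v)) = max(0.47, 0.34) = 0.47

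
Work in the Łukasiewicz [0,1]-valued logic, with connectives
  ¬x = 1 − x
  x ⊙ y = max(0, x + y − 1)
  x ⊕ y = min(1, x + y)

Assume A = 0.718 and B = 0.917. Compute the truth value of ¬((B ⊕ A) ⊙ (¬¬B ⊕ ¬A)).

B ⊕ A = min(1, 0.917 + 0.718) = min(1, 1.635) = 1.000
¬B = 1 − 0.917 = 0.083
¬¬B = 1 − 0.083 = 0.917
¬A = 1 − 0.718 = 0.282
¬¬B ⊕ ¬A = min(1, 0.917 + 0.282) = min(1, 1.199) = 1.000
(B ⊕ A) ⊙ (¬¬B ⊕ ¬A) = max(0, 1.000 + 1.000 − 1) = max(0, 1.000) = 1.000
¬((B ⊕ A) ⊙ (¬¬B ⊕ ¬A)) = 1 − 1.000 = 0.000

0.000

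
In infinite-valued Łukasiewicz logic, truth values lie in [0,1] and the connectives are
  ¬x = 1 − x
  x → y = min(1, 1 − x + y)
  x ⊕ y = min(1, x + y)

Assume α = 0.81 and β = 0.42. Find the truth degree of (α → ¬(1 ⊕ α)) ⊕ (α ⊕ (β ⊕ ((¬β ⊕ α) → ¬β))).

1 ⊕ α = min(1, 1.00 + 0.81) = min(1, 1.81) = 1.00
¬(1 ⊕ α) = 1 − 1.00 = 0.00
α → ¬(1 ⊕ α) = min(1, 1 − 0.81 + 0.00) = min(1, 0.19) = 0.19
¬β = 1 − 0.42 = 0.58
¬β ⊕ α = min(1, 0.58 + 0.81) = min(1, 1.39) = 1.00
(¬β ⊕ α) → ¬β = min(1, 1 − 1.00 + 0.58) = min(1, 0.58) = 0.58
β ⊕ ((¬β ⊕ α) → ¬β) = min(1, 0.42 + 0.58) = min(1, 1.00) = 1.00
α ⊕ (β ⊕ ((¬β ⊕ α) → ¬β)) = min(1, 0.81 + 1.00) = min(1, 1.81) = 1.00
(α → ¬(1 ⊕ α)) ⊕ (α ⊕ (β ⊕ ((¬β ⊕ α) → ¬β))) = min(1, 0.19 + 1.00) = min(1, 1.19) = 1.00

1.00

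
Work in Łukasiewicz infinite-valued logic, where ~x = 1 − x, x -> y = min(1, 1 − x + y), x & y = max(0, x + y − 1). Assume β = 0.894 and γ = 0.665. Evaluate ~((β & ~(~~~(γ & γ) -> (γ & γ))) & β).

0.872

γ & γ = max(0, 0.665 + 0.665 − 1) = max(0, 0.330) = 0.330
~(γ & γ) = 1 − 0.330 = 0.670
~~(γ & γ) = 1 − 0.670 = 0.330
~~~(γ & γ) = 1 − 0.330 = 0.670
~~~(γ & γ) -> (γ & γ) = min(1, 1 − 0.670 + 0.330) = min(1, 0.660) = 0.660
~(~~~(γ & γ) -> (γ & γ)) = 1 − 0.660 = 0.340
β & ~(~~~(γ & γ) -> (γ & γ)) = max(0, 0.894 + 0.340 − 1) = max(0, 0.234) = 0.234
(β & ~(~~~(γ & γ) -> (γ & γ))) & β = max(0, 0.234 + 0.894 − 1) = max(0, 0.128) = 0.128
~((β & ~(~~~(γ & γ) -> (γ & γ))) & β) = 1 − 0.128 = 0.872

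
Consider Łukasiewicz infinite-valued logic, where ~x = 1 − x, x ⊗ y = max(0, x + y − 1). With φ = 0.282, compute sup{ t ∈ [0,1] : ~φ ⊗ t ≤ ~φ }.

1.000

~φ = 1 − 0.282 = 0.718
So the left factor is ~φ = 0.718.
So the right-hand bound is ~φ = 0.718.
The residuum of the Łukasiewicz t-norm gives the supremum: min(1, 1 − 0.718 + 0.718).
1 − 0.718 + 0.718 = 1.000, so t = min(1, 1.000) = 1.000.
Check: 0.718 ⊗ 1.000 = max(0, 0.718) = 0.718 ≤ 0.718.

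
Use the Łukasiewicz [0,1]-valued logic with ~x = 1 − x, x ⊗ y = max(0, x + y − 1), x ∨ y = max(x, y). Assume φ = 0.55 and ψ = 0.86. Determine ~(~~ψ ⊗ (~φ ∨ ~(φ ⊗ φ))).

0.24

~ψ = 1 − 0.86 = 0.14
~~ψ = 1 − 0.14 = 0.86
~φ = 1 − 0.55 = 0.45
φ ⊗ φ = max(0, 0.55 + 0.55 − 1) = max(0, 0.10) = 0.10
~(φ ⊗ φ) = 1 − 0.10 = 0.90
~φ ∨ ~(φ ⊗ φ) = max(0.45, 0.90) = 0.90
~~ψ ⊗ (~φ ∨ ~(φ ⊗ φ)) = max(0, 0.86 + 0.90 − 1) = max(0, 0.76) = 0.76
~(~~ψ ⊗ (~φ ∨ ~(φ ⊗ φ))) = 1 − 0.76 = 0.24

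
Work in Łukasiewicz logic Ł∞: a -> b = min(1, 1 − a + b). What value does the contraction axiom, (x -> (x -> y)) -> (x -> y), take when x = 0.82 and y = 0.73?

x -> y = min(1, 1 − 0.82 + 0.73) = min(1, 0.91) = 0.91
x -> (x -> y) = min(1, 1 − 0.82 + 0.91) = min(1, 1.09) = 1.00
(x -> (x -> y)) -> (x -> y) = min(1, 1 − 1.00 + 0.91) = min(1, 0.91) = 0.91
(The value 0.91 < 1 shows this instance is not satisfied; fails in Ł∞ (the t-norm is not idempotent).)

0.91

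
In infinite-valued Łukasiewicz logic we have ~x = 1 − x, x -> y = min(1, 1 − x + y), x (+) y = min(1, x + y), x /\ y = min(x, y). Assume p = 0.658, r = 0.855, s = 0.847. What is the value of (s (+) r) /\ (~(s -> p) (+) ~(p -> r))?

s (+) r = min(1, 0.847 + 0.855) = min(1, 1.702) = 1.000
s -> p = min(1, 1 − 0.847 + 0.658) = min(1, 0.811) = 0.811
~(s -> p) = 1 − 0.811 = 0.189
p -> r = min(1, 1 − 0.658 + 0.855) = min(1, 1.197) = 1.000
~(p -> r) = 1 − 1.000 = 0.000
~(s -> p) (+) ~(p -> r) = min(1, 0.189 + 0.000) = min(1, 0.189) = 0.189
(s (+) r) /\ (~(s -> p) (+) ~(p -> r)) = min(1.000, 0.189) = 0.189

0.189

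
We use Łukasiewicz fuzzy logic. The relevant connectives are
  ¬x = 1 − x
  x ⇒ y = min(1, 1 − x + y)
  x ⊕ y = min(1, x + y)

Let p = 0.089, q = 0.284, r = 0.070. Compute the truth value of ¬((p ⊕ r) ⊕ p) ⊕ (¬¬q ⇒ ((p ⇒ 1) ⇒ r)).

1.000

p ⊕ r = min(1, 0.089 + 0.070) = min(1, 0.159) = 0.159
(p ⊕ r) ⊕ p = min(1, 0.159 + 0.089) = min(1, 0.248) = 0.248
¬((p ⊕ r) ⊕ p) = 1 − 0.248 = 0.752
¬q = 1 − 0.284 = 0.716
¬¬q = 1 − 0.716 = 0.284
p ⇒ 1 = min(1, 1 − 0.089 + 1.000) = min(1, 1.911) = 1.000
(p ⇒ 1) ⇒ r = min(1, 1 − 1.000 + 0.070) = min(1, 0.070) = 0.070
¬¬q ⇒ ((p ⇒ 1) ⇒ r) = min(1, 1 − 0.284 + 0.070) = min(1, 0.786) = 0.786
¬((p ⊕ r) ⊕ p) ⊕ (¬¬q ⇒ ((p ⇒ 1) ⇒ r)) = min(1, 0.752 + 0.786) = min(1, 1.538) = 1.000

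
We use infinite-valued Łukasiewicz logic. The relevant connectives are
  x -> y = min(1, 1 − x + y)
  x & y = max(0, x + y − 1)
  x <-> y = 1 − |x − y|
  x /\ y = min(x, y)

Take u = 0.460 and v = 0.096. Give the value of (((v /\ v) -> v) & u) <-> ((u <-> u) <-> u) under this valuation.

1.000

v /\ v = min(0.096, 0.096) = 0.096
(v /\ v) -> v = min(1, 1 − 0.096 + 0.096) = min(1, 1.000) = 1.000
((v /\ v) -> v) & u = max(0, 1.000 + 0.460 − 1) = max(0, 0.460) = 0.460
u <-> u = 1 − |0.460 − 0.460| = 1 − 0.000 = 1.000
(u <-> u) <-> u = 1 − |1.000 − 0.460| = 1 − 0.540 = 0.460
(((v /\ v) -> v) & u) <-> ((u <-> u) <-> u) = 1 − |0.460 − 0.460| = 1 − 0.000 = 1.000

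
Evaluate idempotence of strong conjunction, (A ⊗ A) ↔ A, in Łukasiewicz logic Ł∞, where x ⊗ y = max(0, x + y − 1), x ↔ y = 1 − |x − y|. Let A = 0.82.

0.82

A ⊗ A = max(0, 0.82 + 0.82 − 1) = max(0, 0.64) = 0.64
(A ⊗ A) ↔ A = 1 − |0.64 − 0.82| = 1 − 0.18 = 0.82
(The value 0.82 < 1 shows this instance is not satisfied; fails in Ł∞ since a ⊗ a = max(0, 2a−1) ≠ a in general.)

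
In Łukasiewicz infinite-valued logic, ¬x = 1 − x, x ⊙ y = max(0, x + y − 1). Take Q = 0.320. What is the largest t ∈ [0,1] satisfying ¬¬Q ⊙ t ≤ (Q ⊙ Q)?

0.680

¬Q = 1 − 0.320 = 0.680
¬¬Q = 1 − 0.680 = 0.320
So the left factor is ¬¬Q = 0.320.
Q ⊙ Q = max(0, 0.320 + 0.320 − 1) = max(0, -0.360) = 0.000
So the right-hand bound is Q ⊙ Q = 0.000.
The residuum of the Łukasiewicz t-norm gives the supremum: min(1, 1 − 0.320 + 0.000).
1 − 0.320 + 0.000 = 0.680, so t = min(1, 0.680) = 0.680.
Check: 0.320 ⊙ 0.680 = max(0, 0.000) = 0.000 ≤ 0.000.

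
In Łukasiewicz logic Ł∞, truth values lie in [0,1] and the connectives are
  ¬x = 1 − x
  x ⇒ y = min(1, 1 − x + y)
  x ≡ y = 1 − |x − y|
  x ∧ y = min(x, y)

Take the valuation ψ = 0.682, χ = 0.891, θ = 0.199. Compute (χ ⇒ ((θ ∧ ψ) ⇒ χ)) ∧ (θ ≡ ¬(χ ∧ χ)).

θ ∧ ψ = min(0.199, 0.682) = 0.199
(θ ∧ ψ) ⇒ χ = min(1, 1 − 0.199 + 0.891) = min(1, 1.692) = 1.000
χ ⇒ ((θ ∧ ψ) ⇒ χ) = min(1, 1 − 0.891 + 1.000) = min(1, 1.109) = 1.000
χ ∧ χ = min(0.891, 0.891) = 0.891
¬(χ ∧ χ) = 1 − 0.891 = 0.109
θ ≡ ¬(χ ∧ χ) = 1 − |0.199 − 0.109| = 1 − 0.090 = 0.910
(χ ⇒ ((θ ∧ ψ) ⇒ χ)) ∧ (θ ≡ ¬(χ ∧ χ)) = min(1.000, 0.910) = 0.910

0.910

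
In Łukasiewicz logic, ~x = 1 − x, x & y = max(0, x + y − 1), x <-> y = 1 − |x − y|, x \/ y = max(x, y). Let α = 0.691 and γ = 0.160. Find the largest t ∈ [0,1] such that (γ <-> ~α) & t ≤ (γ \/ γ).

0.309

~α = 1 − 0.691 = 0.309
γ <-> ~α = 1 − |0.160 − 0.309| = 1 − 0.149 = 0.851
So the left factor is γ <-> ~α = 0.851.
γ \/ γ = max(0.160, 0.160) = 0.160
So the right-hand bound is γ \/ γ = 0.160.
The residuum of the Łukasiewicz t-norm gives the supremum: min(1, 1 − 0.851 + 0.160).
1 − 0.851 + 0.160 = 0.309, so t = min(1, 0.309) = 0.309.
Check: 0.851 & 0.309 = max(0, 0.160) = 0.160 ≤ 0.160.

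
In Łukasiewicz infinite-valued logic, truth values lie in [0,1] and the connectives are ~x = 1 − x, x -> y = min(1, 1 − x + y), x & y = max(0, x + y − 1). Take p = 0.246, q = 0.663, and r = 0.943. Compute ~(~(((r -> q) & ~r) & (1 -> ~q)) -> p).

r -> q = min(1, 1 − 0.943 + 0.663) = min(1, 0.720) = 0.720
~r = 1 − 0.943 = 0.057
(r -> q) & ~r = max(0, 0.720 + 0.057 − 1) = max(0, -0.223) = 0.000
~q = 1 − 0.663 = 0.337
1 -> ~q = min(1, 1 − 1.000 + 0.337) = min(1, 0.337) = 0.337
((r -> q) & ~r) & (1 -> ~q) = max(0, 0.000 + 0.337 − 1) = max(0, -0.663) = 0.000
~(((r -> q) & ~r) & (1 -> ~q)) = 1 − 0.000 = 1.000
~(((r -> q) & ~r) & (1 -> ~q)) -> p = min(1, 1 − 1.000 + 0.246) = min(1, 0.246) = 0.246
~(~(((r -> q) & ~r) & (1 -> ~q)) -> p) = 1 − 0.246 = 0.754

0.754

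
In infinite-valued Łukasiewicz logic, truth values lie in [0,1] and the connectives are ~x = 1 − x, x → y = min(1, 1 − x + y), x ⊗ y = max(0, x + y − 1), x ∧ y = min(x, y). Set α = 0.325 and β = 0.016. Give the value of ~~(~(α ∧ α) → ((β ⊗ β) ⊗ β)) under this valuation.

0.325

α ∧ α = min(0.325, 0.325) = 0.325
~(α ∧ α) = 1 − 0.325 = 0.675
β ⊗ β = max(0, 0.016 + 0.016 − 1) = max(0, -0.968) = 0.000
(β ⊗ β) ⊗ β = max(0, 0.000 + 0.016 − 1) = max(0, -0.984) = 0.000
~(α ∧ α) → ((β ⊗ β) ⊗ β) = min(1, 1 − 0.675 + 0.000) = min(1, 0.325) = 0.325
~(~(α ∧ α) → ((β ⊗ β) ⊗ β)) = 1 − 0.325 = 0.675
~~(~(α ∧ α) → ((β ⊗ β) ⊗ β)) = 1 − 0.675 = 0.325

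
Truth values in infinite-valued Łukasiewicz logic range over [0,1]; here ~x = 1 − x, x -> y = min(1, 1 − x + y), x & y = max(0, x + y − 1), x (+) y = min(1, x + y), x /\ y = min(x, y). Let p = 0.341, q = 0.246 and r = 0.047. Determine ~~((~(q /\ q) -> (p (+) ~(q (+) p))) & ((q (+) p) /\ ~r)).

q /\ q = min(0.246, 0.246) = 0.246
~(q /\ q) = 1 − 0.246 = 0.754
q (+) p = min(1, 0.246 + 0.341) = min(1, 0.587) = 0.587
~(q (+) p) = 1 − 0.587 = 0.413
p (+) ~(q (+) p) = min(1, 0.341 + 0.413) = min(1, 0.754) = 0.754
~(q /\ q) -> (p (+) ~(q (+) p)) = min(1, 1 − 0.754 + 0.754) = min(1, 1.000) = 1.000
~r = 1 − 0.047 = 0.953
(q (+) p) /\ ~r = min(0.587, 0.953) = 0.587
(~(q /\ q) -> (p (+) ~(q (+) p))) & ((q (+) p) /\ ~r) = max(0, 1.000 + 0.587 − 1) = max(0, 0.587) = 0.587
~((~(q /\ q) -> (p (+) ~(q (+) p))) & ((q (+) p) /\ ~r)) = 1 − 0.587 = 0.413
~~((~(q /\ q) -> (p (+) ~(q (+) p))) & ((q (+) p) /\ ~r)) = 1 − 0.413 = 0.587

0.587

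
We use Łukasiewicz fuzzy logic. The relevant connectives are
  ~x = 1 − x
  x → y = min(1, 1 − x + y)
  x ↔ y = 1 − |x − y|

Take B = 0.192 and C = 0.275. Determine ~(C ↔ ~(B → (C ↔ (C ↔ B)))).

0.275

C ↔ B = 1 − |0.275 − 0.192| = 1 − 0.083 = 0.917
C ↔ (C ↔ B) = 1 − |0.275 − 0.917| = 1 − 0.642 = 0.358
B → (C ↔ (C ↔ B)) = min(1, 1 − 0.192 + 0.358) = min(1, 1.166) = 1.000
~(B → (C ↔ (C ↔ B))) = 1 − 1.000 = 0.000
C ↔ ~(B → (C ↔ (C ↔ B))) = 1 − |0.275 − 0.000| = 1 − 0.275 = 0.725
~(C ↔ ~(B → (C ↔ (C ↔ B)))) = 1 − 0.725 = 0.275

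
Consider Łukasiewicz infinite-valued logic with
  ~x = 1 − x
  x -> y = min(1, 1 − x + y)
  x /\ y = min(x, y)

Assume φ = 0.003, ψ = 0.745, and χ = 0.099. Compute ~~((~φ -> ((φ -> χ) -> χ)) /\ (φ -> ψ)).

~φ = 1 − 0.003 = 0.997
φ -> χ = min(1, 1 − 0.003 + 0.099) = min(1, 1.096) = 1.000
(φ -> χ) -> χ = min(1, 1 − 1.000 + 0.099) = min(1, 0.099) = 0.099
~φ -> ((φ -> χ) -> χ) = min(1, 1 − 0.997 + 0.099) = min(1, 0.102) = 0.102
φ -> ψ = min(1, 1 − 0.003 + 0.745) = min(1, 1.742) = 1.000
(~φ -> ((φ -> χ) -> χ)) /\ (φ -> ψ) = min(0.102, 1.000) = 0.102
~((~φ -> ((φ -> χ) -> χ)) /\ (φ -> ψ)) = 1 − 0.102 = 0.898
~~((~φ -> ((φ -> χ) -> χ)) /\ (φ -> ψ)) = 1 − 0.898 = 0.102

0.102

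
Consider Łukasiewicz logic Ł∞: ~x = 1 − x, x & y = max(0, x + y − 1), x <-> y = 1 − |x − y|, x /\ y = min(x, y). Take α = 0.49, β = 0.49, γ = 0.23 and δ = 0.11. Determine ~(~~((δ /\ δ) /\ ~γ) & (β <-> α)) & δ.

0.00

δ /\ δ = min(0.11, 0.11) = 0.11
~γ = 1 − 0.23 = 0.77
(δ /\ δ) /\ ~γ = min(0.11, 0.77) = 0.11
~((δ /\ δ) /\ ~γ) = 1 − 0.11 = 0.89
~~((δ /\ δ) /\ ~γ) = 1 − 0.89 = 0.11
β <-> α = 1 − |0.49 − 0.49| = 1 − 0.00 = 1.00
~~((δ /\ δ) /\ ~γ) & (β <-> α) = max(0, 0.11 + 1.00 − 1) = max(0, 0.11) = 0.11
~(~~((δ /\ δ) /\ ~γ) & (β <-> α)) = 1 − 0.11 = 0.89
~(~~((δ /\ δ) /\ ~γ) & (β <-> α)) & δ = max(0, 0.89 + 0.11 − 1) = max(0, 0.00) = 0.00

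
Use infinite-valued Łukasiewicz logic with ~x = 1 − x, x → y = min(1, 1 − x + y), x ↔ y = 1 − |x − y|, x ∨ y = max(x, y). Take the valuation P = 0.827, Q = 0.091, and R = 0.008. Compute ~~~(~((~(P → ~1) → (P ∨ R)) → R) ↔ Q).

0.901

~1 = 1 − 1.000 = 0.000
P → ~1 = min(1, 1 − 0.827 + 0.000) = min(1, 0.173) = 0.173
~(P → ~1) = 1 − 0.173 = 0.827
P ∨ R = max(0.827, 0.008) = 0.827
~(P → ~1) → (P ∨ R) = min(1, 1 − 0.827 + 0.827) = min(1, 1.000) = 1.000
(~(P → ~1) → (P ∨ R)) → R = min(1, 1 − 1.000 + 0.008) = min(1, 0.008) = 0.008
~((~(P → ~1) → (P ∨ R)) → R) = 1 − 0.008 = 0.992
~((~(P → ~1) → (P ∨ R)) → R) ↔ Q = 1 − |0.992 − 0.091| = 1 − 0.901 = 0.099
~(~((~(P → ~1) → (P ∨ R)) → R) ↔ Q) = 1 − 0.099 = 0.901
~~(~((~(P → ~1) → (P ∨ R)) → R) ↔ Q) = 1 − 0.901 = 0.099
~~~(~((~(P → ~1) → (P ∨ R)) → R) ↔ Q) = 1 − 0.099 = 0.901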